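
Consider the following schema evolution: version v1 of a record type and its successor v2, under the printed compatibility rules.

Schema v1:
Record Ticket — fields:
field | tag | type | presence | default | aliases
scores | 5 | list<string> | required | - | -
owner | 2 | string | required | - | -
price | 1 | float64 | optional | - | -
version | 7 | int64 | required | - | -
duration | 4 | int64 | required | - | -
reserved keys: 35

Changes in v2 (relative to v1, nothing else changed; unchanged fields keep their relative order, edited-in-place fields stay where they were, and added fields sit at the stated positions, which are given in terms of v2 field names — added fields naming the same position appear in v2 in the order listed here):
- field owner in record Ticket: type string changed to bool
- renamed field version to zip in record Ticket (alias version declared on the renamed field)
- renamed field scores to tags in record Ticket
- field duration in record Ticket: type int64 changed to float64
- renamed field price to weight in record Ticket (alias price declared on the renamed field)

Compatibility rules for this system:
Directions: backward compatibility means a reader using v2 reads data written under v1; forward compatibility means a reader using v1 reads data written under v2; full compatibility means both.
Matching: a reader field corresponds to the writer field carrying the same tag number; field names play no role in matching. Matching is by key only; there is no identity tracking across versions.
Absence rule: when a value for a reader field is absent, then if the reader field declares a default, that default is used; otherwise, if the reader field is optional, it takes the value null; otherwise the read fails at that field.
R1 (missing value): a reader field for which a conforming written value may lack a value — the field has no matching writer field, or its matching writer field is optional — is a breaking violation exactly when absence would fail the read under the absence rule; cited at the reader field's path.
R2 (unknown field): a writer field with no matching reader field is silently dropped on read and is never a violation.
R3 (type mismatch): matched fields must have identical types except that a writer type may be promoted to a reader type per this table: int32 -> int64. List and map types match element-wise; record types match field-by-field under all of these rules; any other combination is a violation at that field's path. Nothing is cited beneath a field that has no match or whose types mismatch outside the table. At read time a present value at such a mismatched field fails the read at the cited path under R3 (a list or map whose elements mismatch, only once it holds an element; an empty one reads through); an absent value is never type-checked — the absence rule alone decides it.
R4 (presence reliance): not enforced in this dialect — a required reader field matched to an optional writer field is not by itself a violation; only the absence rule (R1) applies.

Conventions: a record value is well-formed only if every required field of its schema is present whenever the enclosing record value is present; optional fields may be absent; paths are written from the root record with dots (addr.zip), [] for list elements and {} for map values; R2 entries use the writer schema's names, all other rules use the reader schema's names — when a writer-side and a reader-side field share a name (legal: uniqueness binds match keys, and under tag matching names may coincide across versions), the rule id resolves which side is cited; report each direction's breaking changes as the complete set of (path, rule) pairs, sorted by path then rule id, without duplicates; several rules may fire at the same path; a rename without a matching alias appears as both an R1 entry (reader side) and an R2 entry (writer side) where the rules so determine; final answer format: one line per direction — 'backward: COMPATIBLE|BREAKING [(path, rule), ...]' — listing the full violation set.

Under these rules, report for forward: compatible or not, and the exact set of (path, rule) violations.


forward: BREAKING [(duration, R3), (owner, R3)]

each type pair in Ticket: writer, then reader
forward analysis of Ticket with v1 as reader and v2 as writer:
  scores: list<string> -> list<string>, writer required; from tags
  owner: bool -> string, writer required; from owner
  price: float64 -> float64, writer optional; from weight
  version: int64 -> int64, writer required; from zip
  duration: float64 -> int64, writer required; from duration
  rule R3 violated at duration
  rule R3 violated at owner
  => 2 violation(s): forward is BREAKING for Ticket
ruling out the remaining Ticket differences:
  renamed field version to zip in record Ticket (alias version declared on the renamed field) -> fires no rule on Ticket, leaving the asked answer as it is
  renamed field scores to tags in record Ticket -> fires no rule on Ticket, leaving the asked answer as it is
  renamed field price to weight in record Ticket (alias price declared on the renamed field) -> fires no rule on Ticket, leaving the asked answer as it is


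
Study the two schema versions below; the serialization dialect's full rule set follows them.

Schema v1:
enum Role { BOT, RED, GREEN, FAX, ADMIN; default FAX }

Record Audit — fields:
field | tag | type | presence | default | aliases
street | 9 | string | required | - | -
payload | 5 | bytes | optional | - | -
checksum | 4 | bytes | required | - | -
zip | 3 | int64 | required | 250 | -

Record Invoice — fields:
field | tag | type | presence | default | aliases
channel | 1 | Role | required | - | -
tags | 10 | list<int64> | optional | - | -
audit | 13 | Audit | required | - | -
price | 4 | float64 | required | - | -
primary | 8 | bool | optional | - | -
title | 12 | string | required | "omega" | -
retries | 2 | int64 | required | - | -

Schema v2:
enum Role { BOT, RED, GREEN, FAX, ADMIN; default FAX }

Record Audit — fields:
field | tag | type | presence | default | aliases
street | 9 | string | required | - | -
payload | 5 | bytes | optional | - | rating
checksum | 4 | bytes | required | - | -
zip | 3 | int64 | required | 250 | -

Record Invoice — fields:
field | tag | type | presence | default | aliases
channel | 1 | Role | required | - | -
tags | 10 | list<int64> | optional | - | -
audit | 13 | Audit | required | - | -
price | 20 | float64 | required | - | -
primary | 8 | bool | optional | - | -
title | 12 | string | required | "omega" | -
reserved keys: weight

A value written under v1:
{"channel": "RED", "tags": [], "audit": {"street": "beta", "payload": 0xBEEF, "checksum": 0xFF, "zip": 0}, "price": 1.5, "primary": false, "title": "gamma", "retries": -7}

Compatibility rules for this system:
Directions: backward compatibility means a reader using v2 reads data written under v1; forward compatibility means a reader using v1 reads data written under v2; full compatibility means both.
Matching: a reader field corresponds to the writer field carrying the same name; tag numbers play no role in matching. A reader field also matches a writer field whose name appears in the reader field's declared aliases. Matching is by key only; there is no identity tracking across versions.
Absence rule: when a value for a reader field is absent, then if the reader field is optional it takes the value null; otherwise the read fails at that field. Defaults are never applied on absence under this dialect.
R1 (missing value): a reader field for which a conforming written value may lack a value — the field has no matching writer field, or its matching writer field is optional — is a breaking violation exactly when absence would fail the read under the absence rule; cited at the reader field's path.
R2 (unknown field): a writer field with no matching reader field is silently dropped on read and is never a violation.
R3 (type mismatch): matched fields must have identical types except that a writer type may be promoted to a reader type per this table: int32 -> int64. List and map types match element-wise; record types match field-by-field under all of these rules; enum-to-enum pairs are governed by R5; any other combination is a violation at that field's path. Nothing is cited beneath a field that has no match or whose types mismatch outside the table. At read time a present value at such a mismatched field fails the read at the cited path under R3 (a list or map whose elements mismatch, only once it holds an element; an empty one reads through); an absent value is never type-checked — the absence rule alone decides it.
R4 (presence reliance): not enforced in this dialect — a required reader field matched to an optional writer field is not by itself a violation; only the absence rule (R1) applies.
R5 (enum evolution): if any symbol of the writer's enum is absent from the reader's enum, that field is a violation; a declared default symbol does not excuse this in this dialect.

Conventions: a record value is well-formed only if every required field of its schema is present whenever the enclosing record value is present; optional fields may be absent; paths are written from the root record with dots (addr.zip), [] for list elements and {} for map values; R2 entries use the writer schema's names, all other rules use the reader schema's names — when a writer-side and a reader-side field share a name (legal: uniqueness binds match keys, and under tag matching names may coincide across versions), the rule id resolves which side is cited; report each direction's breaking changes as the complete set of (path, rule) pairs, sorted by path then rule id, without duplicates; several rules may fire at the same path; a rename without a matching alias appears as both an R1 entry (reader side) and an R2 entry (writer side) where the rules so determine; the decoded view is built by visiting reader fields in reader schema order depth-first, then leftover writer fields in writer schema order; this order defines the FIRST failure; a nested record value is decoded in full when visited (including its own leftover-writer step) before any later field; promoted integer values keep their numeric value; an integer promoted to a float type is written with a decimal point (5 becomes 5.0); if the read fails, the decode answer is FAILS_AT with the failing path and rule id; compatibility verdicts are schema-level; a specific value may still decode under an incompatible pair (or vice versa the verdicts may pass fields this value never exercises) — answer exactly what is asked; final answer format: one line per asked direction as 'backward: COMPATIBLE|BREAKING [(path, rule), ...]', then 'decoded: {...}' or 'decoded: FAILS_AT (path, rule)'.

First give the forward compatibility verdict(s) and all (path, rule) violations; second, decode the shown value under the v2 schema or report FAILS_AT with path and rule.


the writer's type comes first in each Invoice pair
forward on Invoice — v1 reading data written by v2:
  channel: Role -> Role, writer required; from channel
  tags: list<int64> -> list<int64>, writer optional; from tags
  audit: Audit -> Audit, writer required; from audit
  price: float64 -> float64, writer required; from price
  primary: bool -> bool, writer optional; from primary
  title: string -> string, writer required; from title
  retries has no writer counterpart
  audit.street: string -> string, writer required; from audit.street
  audit.payload: bytes -> bytes, writer optional; from audit.payload
  audit.checksum: bytes -> bytes, writer required; from audit.checksum
  audit.zip: int64 -> int64, writer required; from audit.zip
  rule R1 violated at retries
  forward on Invoice therefore BREAKING (1)
migrating the Invoice value to v2:
  channel := "RED"
  tags := []
  audit.street := "beta"
  audit.payload := 0xBEEF
  audit.checksum := 0xFF
  audit.zip := 0
  price := 1.5
  primary := false
  title := "gamma"
  writer retries: no reader field; dropped
  => decoded: {"channel": "RED", "tags": [], "audit": {"street": "beta", "payload": 0xBEEF, "checksum": 0xFF, "zip": 0}, "price": 1.5, "primary": false, "title": "gamma"}
checking off the Invoice differences that do not matter here:
  field price in record Invoice: tag 4 changed to 20 -> inert for the asked Invoice verdict: nothing fires

forward: BREAKING [(retries, R1)]; decoded: {"channel": "RED", "tags": [], "audit": {"street": "beta", "payload": 0xBEEF, "checksum": 0xFF, "zip": 0}, "price": 1.5, "primary": false, "title": "gamma"}


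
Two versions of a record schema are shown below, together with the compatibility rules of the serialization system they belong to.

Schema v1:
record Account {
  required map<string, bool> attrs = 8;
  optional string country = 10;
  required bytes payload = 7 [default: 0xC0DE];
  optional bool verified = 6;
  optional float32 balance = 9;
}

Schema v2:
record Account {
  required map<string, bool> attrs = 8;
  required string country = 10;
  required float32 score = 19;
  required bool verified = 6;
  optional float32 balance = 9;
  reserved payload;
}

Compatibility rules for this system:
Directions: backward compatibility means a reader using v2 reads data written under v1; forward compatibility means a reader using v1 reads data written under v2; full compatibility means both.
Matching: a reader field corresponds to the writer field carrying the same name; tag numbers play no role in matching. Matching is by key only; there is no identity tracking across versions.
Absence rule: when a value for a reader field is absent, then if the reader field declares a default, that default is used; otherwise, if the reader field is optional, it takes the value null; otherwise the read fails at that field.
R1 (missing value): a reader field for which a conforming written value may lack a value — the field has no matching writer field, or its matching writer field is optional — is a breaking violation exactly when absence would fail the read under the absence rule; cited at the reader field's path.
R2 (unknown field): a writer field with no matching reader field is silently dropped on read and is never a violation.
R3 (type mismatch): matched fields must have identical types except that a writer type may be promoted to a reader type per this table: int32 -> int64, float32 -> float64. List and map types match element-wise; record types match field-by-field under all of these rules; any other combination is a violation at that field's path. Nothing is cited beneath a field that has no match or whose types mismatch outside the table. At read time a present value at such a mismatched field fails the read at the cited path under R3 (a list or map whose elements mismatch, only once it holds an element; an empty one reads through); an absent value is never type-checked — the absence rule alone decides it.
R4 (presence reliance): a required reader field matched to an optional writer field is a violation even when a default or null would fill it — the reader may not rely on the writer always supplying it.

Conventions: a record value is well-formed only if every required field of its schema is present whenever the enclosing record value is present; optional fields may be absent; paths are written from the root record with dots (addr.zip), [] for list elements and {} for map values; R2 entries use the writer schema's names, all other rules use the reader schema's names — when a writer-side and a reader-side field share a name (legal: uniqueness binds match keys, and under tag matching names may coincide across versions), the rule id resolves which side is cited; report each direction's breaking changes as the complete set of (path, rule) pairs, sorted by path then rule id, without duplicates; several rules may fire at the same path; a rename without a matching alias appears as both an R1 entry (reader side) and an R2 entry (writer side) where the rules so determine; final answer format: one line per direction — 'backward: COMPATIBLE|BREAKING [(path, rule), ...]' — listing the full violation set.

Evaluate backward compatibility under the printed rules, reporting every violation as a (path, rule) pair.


backward: BREAKING [(country, R1), (country, R4), (score, R1), (verified, R1), (verified, R4)]

in Account below, arrows point writer -> reader
backward on Account — v2 reading data written by v1:
  writer required, map<string, bool> -> map<string, bool>: reader attrs maps from writer attrs
  writer optional, string -> string: reader country maps from writer country
  score has no writer counterpart
  writer optional, bool -> bool: reader verified maps from writer verified
  writer optional, float32 -> float32: reader balance maps from writer balance
  leftover writer field: payload
  R1 fires at country
  R4 fires at country
  R1 fires at score
  R1 fires at verified
  R4 fires at verified
  => backward verdict for Account: BREAKING, 5 violation(s)
ruling out the remaining Account differences:
  removed field payload from record Account (its key "payload" joins the reserved list) -> fires no rule on Account, leaving the asked answer as it is


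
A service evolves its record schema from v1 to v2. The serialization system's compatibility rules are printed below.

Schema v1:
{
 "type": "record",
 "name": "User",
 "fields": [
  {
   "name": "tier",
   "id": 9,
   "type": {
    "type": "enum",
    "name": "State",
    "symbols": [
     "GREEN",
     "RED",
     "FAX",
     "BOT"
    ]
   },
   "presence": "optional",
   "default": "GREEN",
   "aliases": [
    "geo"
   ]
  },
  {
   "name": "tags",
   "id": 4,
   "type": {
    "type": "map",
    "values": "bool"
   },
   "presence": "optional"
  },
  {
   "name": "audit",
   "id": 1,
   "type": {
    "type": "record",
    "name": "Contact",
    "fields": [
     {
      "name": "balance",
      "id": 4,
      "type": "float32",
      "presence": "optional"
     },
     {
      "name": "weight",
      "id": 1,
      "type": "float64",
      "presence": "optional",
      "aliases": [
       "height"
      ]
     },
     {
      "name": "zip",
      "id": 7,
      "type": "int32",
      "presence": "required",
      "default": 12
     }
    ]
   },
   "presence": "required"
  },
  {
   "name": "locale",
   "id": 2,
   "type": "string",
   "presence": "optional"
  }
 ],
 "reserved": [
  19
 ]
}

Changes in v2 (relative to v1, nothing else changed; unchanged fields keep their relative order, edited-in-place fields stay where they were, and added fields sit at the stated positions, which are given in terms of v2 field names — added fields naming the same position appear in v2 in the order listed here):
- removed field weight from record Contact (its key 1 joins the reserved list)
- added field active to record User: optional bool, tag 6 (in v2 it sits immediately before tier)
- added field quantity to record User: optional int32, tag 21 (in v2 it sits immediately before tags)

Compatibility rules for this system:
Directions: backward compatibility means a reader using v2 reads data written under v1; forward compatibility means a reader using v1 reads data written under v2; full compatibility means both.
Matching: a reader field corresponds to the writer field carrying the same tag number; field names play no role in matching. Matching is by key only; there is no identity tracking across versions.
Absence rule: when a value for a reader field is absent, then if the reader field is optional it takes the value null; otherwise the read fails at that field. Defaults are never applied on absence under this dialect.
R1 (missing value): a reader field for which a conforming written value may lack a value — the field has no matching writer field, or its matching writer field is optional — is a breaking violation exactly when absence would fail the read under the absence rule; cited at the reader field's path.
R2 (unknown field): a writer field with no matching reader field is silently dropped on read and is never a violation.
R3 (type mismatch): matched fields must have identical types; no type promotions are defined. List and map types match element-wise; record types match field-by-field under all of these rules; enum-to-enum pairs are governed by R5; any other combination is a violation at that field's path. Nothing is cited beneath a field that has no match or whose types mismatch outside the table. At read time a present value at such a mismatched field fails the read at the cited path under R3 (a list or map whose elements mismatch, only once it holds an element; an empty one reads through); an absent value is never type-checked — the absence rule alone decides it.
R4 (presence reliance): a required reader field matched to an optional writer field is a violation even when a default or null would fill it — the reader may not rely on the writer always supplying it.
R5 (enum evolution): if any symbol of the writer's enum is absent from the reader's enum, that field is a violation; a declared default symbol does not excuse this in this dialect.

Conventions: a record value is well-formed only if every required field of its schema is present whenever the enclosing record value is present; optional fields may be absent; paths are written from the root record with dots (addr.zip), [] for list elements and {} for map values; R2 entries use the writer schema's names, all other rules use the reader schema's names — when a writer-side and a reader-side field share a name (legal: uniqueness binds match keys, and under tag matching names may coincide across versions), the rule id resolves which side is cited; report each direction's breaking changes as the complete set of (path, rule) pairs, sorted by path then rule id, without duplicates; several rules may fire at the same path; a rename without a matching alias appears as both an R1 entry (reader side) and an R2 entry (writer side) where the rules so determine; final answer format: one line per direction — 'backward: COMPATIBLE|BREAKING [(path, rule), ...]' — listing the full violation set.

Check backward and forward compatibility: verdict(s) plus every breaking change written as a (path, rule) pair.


each type pair in User: writer, then reader
checking backward for User: reader v2 against writer v1:
  active has no writer counterpart
  State -> State, writer optional: tier aligns to tier
  quantity has no writer counterpart
  map<string, bool> -> map<string, bool>, writer optional: tags aligns to tags
  Contact -> Contact, writer required: audit aligns to audit
  string -> string, writer optional: locale aligns to locale
  float32 -> float32, writer optional: audit.balance aligns to audit.balance
  int32 -> int32, writer required: audit.zip aligns to audit.zip
  leftover writer field: audit.weight
  => backward verdict for User: COMPATIBLE, no violations
checking forward for User: reader v1 against writer v2:
  State -> State, writer optional: tier aligns to tier
  map<string, bool> -> map<string, bool>, writer optional: tags aligns to tags
  Contact -> Contact, writer required: audit aligns to audit
  string -> string, writer optional: locale aligns to locale
  leftover writer field: active
  leftover writer field: quantity
  float32 -> float32, writer optional: audit.balance aligns to audit.balance
  audit.weight has no writer counterpart
  int32 -> int32, writer required: audit.zip aligns to audit.zip
  => forward verdict for User: COMPATIBLE, no violations

backward: COMPATIBLE []; forward: COMPATIBLE []


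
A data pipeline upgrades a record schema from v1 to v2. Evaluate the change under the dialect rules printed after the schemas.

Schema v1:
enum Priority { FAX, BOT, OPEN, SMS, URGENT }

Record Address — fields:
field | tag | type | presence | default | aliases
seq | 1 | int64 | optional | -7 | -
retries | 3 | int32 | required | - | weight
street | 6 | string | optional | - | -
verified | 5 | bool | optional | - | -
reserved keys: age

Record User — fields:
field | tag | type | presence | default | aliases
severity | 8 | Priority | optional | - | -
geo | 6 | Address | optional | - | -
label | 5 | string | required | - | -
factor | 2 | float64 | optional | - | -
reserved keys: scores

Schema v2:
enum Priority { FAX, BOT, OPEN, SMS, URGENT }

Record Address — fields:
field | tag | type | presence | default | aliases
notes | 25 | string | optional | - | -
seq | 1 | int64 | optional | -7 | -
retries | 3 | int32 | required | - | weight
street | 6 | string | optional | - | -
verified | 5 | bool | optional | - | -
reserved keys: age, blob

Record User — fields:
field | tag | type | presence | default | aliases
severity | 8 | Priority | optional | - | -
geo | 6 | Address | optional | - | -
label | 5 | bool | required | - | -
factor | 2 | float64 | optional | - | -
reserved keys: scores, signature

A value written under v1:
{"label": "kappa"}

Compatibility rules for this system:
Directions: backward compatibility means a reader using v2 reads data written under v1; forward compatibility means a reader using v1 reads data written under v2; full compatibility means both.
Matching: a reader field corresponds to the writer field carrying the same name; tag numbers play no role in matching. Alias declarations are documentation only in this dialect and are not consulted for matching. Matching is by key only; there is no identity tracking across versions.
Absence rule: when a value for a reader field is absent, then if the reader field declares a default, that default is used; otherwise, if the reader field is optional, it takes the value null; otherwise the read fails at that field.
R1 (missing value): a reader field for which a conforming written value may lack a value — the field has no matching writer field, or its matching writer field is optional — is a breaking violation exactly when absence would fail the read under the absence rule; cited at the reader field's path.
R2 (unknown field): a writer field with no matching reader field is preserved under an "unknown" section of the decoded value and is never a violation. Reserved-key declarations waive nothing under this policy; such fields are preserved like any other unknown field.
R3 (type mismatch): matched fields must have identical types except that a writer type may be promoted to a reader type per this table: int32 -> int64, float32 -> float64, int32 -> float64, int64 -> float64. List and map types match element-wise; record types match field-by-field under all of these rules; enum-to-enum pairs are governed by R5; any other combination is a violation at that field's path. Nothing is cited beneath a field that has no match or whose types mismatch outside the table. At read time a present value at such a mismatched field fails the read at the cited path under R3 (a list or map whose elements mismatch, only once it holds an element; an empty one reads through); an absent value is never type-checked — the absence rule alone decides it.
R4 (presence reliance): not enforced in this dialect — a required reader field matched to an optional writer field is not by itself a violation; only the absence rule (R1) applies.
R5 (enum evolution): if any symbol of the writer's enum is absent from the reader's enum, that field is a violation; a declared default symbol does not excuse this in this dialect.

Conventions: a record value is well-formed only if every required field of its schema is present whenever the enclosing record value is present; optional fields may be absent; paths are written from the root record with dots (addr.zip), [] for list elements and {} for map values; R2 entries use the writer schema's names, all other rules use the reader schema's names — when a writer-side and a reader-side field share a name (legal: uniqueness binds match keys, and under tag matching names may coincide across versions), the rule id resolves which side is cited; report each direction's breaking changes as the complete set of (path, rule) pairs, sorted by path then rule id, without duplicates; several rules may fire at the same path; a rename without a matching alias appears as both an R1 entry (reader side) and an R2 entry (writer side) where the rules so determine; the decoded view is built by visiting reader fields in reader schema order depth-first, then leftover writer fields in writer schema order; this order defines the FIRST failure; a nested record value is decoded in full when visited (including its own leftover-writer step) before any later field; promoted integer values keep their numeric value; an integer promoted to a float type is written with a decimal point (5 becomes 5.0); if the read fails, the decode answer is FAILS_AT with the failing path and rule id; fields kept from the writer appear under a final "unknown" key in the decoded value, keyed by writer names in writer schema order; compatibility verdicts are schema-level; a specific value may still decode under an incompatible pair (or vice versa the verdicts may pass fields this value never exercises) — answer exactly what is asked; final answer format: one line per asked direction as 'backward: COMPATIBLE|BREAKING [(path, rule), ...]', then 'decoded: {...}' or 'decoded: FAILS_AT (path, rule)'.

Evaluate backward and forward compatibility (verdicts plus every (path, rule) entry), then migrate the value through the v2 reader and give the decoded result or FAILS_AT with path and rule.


backward: BREAKING [(label, R3)]; forward: BREAKING [(label, R3)]; decoded: FAILS_AT (label, R3)

the writer's type comes first in each User pair
backward pass over User, reader schema v2, writer schema v1:
  Priority -> Priority, writer optional: severity aligns to severity
  Address -> Address, writer optional: geo aligns to geo
  string -> bool, writer required: label aligns to label
  float64 -> float64, writer optional: factor aligns to factor
  geo.notes: no writer match
  int64 -> int64, writer optional: geo.seq aligns to geo.seq
  int32 -> int32, writer required: geo.retries aligns to geo.retries
  string -> string, writer optional: geo.street aligns to geo.street
  bool -> bool, writer optional: geo.verified aligns to geo.verified
  violation R3 at label
  => backward: BREAKING (1)
forward pass over User, reader schema v1, writer schema v2:
  Priority -> Priority, writer optional: severity aligns to severity
  Address -> Address, writer optional: geo aligns to geo
  bool -> string, writer required: label aligns to label
  float64 -> float64, writer optional: factor aligns to factor
  int64 -> int64, writer optional: geo.seq aligns to geo.seq
  int32 -> int32, writer required: geo.retries aligns to geo.retries
  string -> string, writer optional: geo.street aligns to geo.street
  bool -> bool, writer optional: geo.verified aligns to geo.verified
  geo.notes (writer side), unknown to reader
  violation R3 at label
  => forward: BREAKING (1)
decode (reader v2):
  severity := null (absent, optional -> null)
  geo := null (absent, optional -> null)
  read fails at label under R3
  => FAILS_AT (label, R3)


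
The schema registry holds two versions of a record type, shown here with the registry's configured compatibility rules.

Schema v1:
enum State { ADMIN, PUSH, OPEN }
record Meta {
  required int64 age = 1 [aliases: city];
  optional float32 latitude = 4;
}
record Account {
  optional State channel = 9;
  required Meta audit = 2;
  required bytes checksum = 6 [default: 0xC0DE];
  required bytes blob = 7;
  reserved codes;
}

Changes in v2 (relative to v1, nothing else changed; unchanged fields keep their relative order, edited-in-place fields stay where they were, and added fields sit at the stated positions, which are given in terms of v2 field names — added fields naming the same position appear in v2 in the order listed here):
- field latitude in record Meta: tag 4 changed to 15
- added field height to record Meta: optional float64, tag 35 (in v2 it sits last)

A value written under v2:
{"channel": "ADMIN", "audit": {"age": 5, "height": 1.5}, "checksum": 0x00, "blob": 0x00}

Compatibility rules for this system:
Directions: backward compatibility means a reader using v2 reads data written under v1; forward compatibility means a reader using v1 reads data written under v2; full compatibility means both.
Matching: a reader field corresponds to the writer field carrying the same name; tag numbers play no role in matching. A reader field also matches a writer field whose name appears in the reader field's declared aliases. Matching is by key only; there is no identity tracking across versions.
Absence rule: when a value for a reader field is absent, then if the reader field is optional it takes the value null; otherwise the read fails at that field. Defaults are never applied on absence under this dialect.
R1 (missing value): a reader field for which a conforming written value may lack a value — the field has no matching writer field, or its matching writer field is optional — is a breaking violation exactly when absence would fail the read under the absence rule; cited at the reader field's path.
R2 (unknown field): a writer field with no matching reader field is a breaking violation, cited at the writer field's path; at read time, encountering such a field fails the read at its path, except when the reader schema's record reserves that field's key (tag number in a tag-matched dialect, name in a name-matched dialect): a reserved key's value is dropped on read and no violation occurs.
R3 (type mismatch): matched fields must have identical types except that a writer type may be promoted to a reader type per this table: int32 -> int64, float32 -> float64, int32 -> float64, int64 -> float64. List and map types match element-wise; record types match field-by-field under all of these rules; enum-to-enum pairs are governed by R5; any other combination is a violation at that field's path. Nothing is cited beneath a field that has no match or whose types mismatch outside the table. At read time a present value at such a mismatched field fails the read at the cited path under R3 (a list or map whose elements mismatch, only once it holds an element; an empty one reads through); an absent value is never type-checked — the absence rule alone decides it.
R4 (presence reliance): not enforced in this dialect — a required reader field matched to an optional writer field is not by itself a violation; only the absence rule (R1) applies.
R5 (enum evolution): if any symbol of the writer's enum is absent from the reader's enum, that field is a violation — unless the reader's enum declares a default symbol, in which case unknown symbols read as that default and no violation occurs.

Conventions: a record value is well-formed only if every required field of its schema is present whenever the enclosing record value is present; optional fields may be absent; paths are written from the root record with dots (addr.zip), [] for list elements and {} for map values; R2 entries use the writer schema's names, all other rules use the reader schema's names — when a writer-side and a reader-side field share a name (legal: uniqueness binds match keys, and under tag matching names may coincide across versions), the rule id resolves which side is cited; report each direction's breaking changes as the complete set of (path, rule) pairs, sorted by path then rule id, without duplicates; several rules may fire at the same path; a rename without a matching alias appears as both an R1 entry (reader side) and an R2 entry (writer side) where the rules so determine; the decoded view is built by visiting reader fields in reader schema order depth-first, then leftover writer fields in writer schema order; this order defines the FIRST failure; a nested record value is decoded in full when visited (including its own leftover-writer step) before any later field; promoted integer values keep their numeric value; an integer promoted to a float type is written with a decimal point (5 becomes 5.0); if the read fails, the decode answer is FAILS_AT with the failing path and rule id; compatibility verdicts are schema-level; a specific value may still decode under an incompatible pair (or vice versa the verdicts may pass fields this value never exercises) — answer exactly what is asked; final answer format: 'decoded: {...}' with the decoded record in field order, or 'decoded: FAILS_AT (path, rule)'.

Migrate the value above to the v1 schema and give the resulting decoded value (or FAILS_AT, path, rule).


decoded: FAILS_AT (audit.height, R2)

in Account below, arrows point writer -> reader
decode (reader v1):
  channel := "ADMIN"
  audit.age := 5
  audit.latitude := null (absent, optional -> null)
  read fails at audit.height under R2 (unknown field)
  => FAILS_AT (audit.height, R2)
ruling out the remaining Account differences:
  field latitude in record Meta: tag 4 changed to 15 -> triggers nothing under the printed rules; the Account answer is the same either way


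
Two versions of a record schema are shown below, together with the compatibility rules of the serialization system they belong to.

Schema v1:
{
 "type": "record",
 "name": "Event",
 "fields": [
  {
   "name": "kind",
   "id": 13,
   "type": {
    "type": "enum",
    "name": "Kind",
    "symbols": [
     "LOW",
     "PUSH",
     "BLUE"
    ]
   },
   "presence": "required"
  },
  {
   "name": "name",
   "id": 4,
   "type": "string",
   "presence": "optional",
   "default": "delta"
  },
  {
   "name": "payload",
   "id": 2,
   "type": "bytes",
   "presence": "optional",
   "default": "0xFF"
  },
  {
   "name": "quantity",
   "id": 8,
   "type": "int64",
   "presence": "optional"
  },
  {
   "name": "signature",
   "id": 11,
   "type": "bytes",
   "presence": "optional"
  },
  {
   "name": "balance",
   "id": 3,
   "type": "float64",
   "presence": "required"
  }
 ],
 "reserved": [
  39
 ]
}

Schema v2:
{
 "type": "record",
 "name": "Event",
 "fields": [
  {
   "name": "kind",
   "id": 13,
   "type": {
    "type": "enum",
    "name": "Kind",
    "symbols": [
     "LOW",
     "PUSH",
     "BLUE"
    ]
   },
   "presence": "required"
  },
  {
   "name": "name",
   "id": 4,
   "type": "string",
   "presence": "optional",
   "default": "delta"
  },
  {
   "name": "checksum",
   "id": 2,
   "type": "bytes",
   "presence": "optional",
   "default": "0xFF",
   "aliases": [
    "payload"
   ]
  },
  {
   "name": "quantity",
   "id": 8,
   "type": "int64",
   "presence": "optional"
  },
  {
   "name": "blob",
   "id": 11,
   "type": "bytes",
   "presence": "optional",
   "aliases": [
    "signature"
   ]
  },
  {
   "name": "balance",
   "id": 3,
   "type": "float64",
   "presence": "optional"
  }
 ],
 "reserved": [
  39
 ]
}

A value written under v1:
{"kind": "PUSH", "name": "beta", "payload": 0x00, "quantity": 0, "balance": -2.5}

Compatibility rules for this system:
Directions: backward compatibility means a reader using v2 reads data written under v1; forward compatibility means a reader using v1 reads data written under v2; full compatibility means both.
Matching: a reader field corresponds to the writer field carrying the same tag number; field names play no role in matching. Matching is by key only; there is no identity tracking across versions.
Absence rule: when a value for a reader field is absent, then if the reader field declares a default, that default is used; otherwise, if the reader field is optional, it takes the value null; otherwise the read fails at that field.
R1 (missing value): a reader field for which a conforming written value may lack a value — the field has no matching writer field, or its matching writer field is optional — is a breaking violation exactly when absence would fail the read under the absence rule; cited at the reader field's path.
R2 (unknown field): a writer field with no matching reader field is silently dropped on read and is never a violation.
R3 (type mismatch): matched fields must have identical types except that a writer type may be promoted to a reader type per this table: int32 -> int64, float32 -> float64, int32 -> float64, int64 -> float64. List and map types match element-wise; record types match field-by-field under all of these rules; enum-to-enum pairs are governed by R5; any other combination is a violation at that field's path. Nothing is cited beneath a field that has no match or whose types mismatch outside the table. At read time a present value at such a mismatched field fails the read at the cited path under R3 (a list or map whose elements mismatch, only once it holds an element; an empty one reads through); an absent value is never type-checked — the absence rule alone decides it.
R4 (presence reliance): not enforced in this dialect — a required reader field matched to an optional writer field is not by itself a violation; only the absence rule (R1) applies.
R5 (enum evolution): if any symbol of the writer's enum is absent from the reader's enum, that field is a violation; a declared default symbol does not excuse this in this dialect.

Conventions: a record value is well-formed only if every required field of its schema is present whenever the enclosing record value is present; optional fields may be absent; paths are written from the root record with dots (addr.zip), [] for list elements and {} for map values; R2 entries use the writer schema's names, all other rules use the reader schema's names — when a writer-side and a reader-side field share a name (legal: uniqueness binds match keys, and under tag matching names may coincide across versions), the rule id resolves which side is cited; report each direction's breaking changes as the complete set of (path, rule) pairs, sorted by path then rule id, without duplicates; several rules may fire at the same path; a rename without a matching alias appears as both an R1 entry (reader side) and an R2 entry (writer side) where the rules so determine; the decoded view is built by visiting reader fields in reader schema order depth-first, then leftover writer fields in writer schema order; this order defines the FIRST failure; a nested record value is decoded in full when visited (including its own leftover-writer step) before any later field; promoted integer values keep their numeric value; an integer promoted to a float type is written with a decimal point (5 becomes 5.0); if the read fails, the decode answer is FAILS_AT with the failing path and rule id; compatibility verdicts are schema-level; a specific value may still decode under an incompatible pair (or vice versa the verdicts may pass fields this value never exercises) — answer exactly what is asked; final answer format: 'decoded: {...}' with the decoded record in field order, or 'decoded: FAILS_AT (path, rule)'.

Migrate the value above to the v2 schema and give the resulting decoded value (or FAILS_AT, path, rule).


arrows below run writer -> reader for Event
decoding the Event value with the v2 reader:
  kind := "PUSH"
  name := "beta"
  checksum := 0x00 (from writer payload)
  quantity := 0
  blob := null (absent, optional -> null)
  balance := -2.5
  => decoded: {"kind": "PUSH", "name": "beta", "checksum": 0x00, "quantity": 0, "blob": null, "balance": -2.5}
ruling out the remaining Event differences:
  field balance in record Event: required changed to optional -> matters for Event compatibility verdicts, not for this value's decode

decoded: {"kind": "PUSH", "name": "beta", "checksum": 0x00, "quantity": 0, "blob": null, "balance": -2.5}
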